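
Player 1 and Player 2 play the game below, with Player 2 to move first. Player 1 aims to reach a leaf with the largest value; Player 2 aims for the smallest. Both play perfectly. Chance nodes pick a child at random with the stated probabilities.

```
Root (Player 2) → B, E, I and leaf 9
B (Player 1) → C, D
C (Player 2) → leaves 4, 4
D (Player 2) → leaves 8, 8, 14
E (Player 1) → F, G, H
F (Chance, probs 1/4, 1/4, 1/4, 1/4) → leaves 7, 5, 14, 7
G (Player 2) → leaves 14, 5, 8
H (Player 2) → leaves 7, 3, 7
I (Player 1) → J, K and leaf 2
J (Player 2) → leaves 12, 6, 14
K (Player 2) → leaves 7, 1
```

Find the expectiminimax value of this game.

6

C (Player 2): min(4, 4) = 4
D (Player 2): min(8, 8, 14) = 8
B (Player 1): max(4, 8) = 8
F (Chance): 1/4·7 + 1/4·5 + 1/4·14 + 1/4·7 = 8.25
G (Player 2): min(14, 5, 8) = 5
H (Player 2): min(7, 3, 7) = 3
E (Player 1): max(8.25, 5, 3) = 8.25
J (Player 2): min(12, 6, 14) = 6
K (Player 2): min(7, 1) = 1
I (Player 1): max(6, 1, 2) = 6
Root (Player 2): min(8, 8.25, 6, 9) = 6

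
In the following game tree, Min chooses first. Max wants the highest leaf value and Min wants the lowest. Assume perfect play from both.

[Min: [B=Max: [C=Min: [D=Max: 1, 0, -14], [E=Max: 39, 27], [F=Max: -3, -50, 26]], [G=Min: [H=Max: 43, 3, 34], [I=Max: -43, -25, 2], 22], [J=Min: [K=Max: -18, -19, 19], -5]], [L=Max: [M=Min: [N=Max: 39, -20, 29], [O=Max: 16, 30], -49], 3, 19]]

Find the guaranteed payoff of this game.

D (Max): max(1, 0, -14) = 1
E (Max): max(39, 27) = 39
F (Max): max(-3, -50, 26) = 26
C (Min): min(1, 39, 26) = 1
H (Max): max(43, 3, 34) = 43
I (Max): max(-43, -25, 2) = 2
G (Min): min(43, 2, 22) = 2
K (Max): max(-18, -19, 19) = 19
J (Min): min(19, -5) = -5
B (Max): max(1, 2, -5) = 2
N (Max): max(39, -20, 29) = 39
O (Max): max(16, 30) = 30
M (Min): min(39, 30, -49) = -49
L (Max): max(-49, 3, 19) = 19
Root (Min): min(2, 19) = 2

2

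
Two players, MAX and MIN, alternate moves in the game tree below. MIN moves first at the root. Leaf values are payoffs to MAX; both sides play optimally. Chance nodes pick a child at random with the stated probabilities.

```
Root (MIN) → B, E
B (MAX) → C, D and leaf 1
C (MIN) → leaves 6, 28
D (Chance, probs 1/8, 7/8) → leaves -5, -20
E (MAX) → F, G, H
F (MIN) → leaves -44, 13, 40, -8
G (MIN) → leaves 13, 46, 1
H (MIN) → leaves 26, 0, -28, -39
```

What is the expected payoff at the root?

1

C (MIN): min(6, 28) = 6
D (Chance): 1/8·-5 + 7/8·-20 = -18.12
B (MAX): max(6, -18.12, 1) = 6
F (MIN): min(-44, 13, 40, -8) = -44
G (MIN): min(13, 46, 1) = 1
H (MIN): min(26, 0, -28, -39) = -39
E (MAX): max(-44, 1, -39) = 1
Root (MIN): min(6, 1) = 1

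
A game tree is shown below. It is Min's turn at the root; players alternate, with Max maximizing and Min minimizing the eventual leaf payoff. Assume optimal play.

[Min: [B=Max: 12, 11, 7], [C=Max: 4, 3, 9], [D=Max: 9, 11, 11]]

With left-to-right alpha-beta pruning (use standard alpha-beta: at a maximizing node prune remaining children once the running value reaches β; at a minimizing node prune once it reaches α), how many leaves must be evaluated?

B [α=-∞,β=+∞]: v=12
C [α=-∞,β=12]: v=9
D [α=-∞,β=9]: v=9 after child 1 ≥ β → β-cutoff, skip 2
Root [α=-∞,β=+∞]: v=9
Leaves evaluated: 7 of 9.

7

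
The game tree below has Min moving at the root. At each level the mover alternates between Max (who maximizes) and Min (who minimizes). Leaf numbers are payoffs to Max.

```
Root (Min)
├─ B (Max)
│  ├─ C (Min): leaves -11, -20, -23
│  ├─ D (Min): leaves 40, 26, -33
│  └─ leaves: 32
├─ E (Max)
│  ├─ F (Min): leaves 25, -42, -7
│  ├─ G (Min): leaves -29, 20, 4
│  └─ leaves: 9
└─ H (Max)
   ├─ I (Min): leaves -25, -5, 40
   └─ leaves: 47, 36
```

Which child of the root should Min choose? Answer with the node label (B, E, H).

C (Min): min(-11, -20, -23) = -23
D (Min): min(40, 26, -33) = -33
B (Max): max(-23, -33, 32) = 32
F (Min): min(25, -42, -7) = -42
G (Min): min(-29, 20, 4) = -29
E (Max): max(-42, -29, 9) = 9
I (Min): min(-25, -5, 40) = -25
H (Max): max(-25, 47, 36) = 47
Root (Min): min(32, 9, 47) = 9
Min picks the child with the lowest value: E (value 9).

E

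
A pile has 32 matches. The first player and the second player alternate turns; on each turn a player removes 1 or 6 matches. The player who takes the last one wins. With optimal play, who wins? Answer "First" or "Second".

Second

W/L table (W = player to move can force a win):
i:   0  1  2  3  4  5  6  7  8  9 10 11 12 13 14 15 16 17 18 19 20 21 22 23 24 25 26 27 28 29 30 31 32
     L  W  L  W  L  W  W  L  W  L  W  L  W  W  L  W  L  W  L  W  W  L  W  L  W  L  W  W  L  W  L  W  L
Position 32 is L, so the second player wins.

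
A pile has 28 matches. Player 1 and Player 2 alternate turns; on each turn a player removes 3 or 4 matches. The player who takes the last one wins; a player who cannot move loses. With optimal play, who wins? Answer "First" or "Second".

W/L table (W = player to move can force a win):
i:   0  1  2  3  4  5  6  7  8  9 10 11 12 13 14 15 16 17 18 19 20 21 22 23 24 25 26 27 28
     L  L  L  W  W  W  W  L  L  L  W  W  W  W  L  L  L  W  W  W  W  L  L  L  W  W  W  W  L
Position 28 is L, so the second player wins.

Second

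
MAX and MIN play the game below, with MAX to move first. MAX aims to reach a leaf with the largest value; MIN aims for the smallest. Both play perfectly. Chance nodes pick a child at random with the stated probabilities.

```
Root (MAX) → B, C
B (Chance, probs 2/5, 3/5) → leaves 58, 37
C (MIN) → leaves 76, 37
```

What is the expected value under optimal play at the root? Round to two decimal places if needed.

B (Chance): 2/5·58 + 3/5·37 = 45.4
C (MIN): min(76, 37) = 37
Root (MAX): max(45.4, 37) = 45.4

45.4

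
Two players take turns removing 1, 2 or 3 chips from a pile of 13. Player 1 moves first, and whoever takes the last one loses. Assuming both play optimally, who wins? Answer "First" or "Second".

Positions where the player to move wins (W) vs loses (L):
i:   0  1  2  3  4  5  6  7  8  9 10 11 12 13
     W  L  W  W  W  L  W  W  W  L  W  W  W  L
Position 13 is L, so the second player wins.

Second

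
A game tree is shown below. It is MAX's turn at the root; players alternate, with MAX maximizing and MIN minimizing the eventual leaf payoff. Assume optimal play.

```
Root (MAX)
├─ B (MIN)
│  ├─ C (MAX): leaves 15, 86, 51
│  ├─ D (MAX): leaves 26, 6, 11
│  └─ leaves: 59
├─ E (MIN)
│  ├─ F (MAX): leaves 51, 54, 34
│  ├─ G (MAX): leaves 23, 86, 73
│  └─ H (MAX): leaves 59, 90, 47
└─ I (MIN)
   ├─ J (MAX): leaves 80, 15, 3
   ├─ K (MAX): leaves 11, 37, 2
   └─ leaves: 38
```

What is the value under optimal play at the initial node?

C (MAX): max(15, 86, 51) = 86
D (MAX): max(26, 6, 11) = 26
B (MIN): min(86, 26, 59) = 26
F (MAX): max(51, 54, 34) = 54
G (MAX): max(23, 86, 73) = 86
H (MAX): max(59, 90, 47) = 90
E (MIN): min(54, 86, 90) = 54
J (MAX): max(80, 15, 3) = 80
K (MAX): max(11, 37, 2) = 37
I (MIN): min(80, 37, 38) = 37
Root (MAX): max(26, 54, 37) = 54

54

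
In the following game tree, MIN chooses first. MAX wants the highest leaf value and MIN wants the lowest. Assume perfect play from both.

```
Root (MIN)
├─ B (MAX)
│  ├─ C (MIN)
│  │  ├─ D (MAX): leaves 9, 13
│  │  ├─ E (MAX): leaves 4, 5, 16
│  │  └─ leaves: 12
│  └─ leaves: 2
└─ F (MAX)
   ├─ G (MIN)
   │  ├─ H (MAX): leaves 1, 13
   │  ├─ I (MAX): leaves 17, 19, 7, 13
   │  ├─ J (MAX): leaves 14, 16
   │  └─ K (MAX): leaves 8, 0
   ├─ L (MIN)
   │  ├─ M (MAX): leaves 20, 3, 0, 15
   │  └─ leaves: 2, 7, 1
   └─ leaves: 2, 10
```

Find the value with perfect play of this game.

D (MAX): max(9, 13) = 13
E (MAX): max(4, 5, 16) = 16
C (MIN): min(13, 16, 12) = 12
B (MAX): max(12, 2) = 12
H (MAX): max(1, 13) = 13
I (MAX): max(17, 19, 7, 13) = 19
J (MAX): max(14, 16) = 16
K (MAX): max(8, 0) = 8
G (MIN): min(13, 19, 16, 8) = 8
M (MAX): max(20, 3, 0, 15) = 20
L (MIN): min(20, 2, 7, 1) = 1
F (MAX): max(8, 1, 2, 10) = 10
Root (MIN): min(12, 10) = 10

10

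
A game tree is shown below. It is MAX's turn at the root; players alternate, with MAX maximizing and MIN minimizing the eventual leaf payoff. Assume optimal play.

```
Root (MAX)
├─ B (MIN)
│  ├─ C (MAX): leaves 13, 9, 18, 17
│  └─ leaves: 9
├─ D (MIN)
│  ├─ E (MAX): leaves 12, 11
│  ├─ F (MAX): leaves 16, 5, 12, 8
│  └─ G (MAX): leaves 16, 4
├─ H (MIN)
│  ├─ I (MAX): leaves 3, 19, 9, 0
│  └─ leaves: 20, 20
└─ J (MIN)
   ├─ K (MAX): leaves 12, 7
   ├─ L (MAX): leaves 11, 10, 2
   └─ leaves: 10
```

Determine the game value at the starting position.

C (MAX): max(13, 9, 18, 17) = 18
B (MIN): min(18, 9) = 9
E (MAX): max(12, 11) = 12
F (MAX): max(16, 5, 12, 8) = 16
G (MAX): max(16, 4) = 16
D (MIN): min(12, 16, 16) = 12
I (MAX): max(3, 19, 9, 0) = 19
H (MIN): min(19, 20, 20) = 19
K (MAX): max(12, 7) = 12
L (MAX): max(11, 10, 2) = 11
J (MIN): min(12, 11, 10) = 10
Root (MAX): max(9, 12, 19, 10) = 19

19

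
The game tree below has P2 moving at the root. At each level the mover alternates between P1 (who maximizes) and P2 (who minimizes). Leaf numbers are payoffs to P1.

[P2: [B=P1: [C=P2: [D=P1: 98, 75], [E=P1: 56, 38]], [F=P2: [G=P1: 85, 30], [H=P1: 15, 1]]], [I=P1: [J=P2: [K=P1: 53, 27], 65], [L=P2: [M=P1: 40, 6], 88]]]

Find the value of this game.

53

D (P1): max(98, 75) = 98
E (P1): max(56, 38) = 56
C (P2): min(98, 56) = 56
G (P1): max(85, 30) = 85
H (P1): max(15, 1) = 15
F (P2): min(85, 15) = 15
B (P1): max(56, 15) = 56
K (P1): max(53, 27) = 53
J (P2): min(53, 65) = 53
M (P1): max(40, 6) = 40
L (P2): min(40, 88) = 40
I (P1): max(53, 40) = 53
Root (P2): min(56, 53) = 53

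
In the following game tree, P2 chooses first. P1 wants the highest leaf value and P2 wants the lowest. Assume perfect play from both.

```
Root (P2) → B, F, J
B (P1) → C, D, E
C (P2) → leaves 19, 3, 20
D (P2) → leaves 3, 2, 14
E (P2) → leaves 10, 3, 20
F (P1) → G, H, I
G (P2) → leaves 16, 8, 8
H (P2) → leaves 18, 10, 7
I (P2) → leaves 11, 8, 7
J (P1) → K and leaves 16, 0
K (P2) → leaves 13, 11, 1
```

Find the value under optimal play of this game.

3

C (P2): min(19, 3, 20) = 3
D (P2): min(3, 2, 14) = 2
E (P2): min(10, 3, 20) = 3
B (P1): max(3, 2, 3) = 3
G (P2): min(16, 8, 8) = 8
H (P2): min(18, 10, 7) = 7
I (P2): min(11, 8, 7) = 7
F (P1): max(8, 7, 7) = 8
K (P2): min(13, 11, 1) = 1
J (P1): max(1, 16, 0) = 16
Root (P2): min(3, 8, 16) = 3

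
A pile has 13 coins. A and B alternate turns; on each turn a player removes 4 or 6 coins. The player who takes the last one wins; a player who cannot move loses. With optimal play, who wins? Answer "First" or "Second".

W/L table (W = player to move can force a win):
i:   0  1  2  3  4  5  6  7  8  9 10 11 12 13
     L  L  L  L  W  W  W  W  W  W  L  L  L  L
Position 13 is L, so the second player wins.

Second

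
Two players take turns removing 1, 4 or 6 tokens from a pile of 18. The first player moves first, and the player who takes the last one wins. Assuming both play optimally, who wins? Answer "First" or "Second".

First

Positions where the player to move wins (W) vs loses (L):
i:   0  1  2  3  4  5  6  7  8  9 10 11 12 13 14 15 16 17 18
     L  W  L  W  W  L  W  L  W  W  L  W  L  W  W  L  W  L  W
Position 18 is W, so the first player wins.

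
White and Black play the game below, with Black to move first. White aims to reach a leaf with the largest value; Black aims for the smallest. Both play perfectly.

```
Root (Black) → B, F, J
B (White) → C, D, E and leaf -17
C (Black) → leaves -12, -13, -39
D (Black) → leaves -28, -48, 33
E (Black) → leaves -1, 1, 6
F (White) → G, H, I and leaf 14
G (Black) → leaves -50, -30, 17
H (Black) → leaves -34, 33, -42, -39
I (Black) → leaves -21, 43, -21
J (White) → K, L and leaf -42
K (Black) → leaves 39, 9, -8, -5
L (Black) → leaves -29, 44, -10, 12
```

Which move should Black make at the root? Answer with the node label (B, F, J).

C (Black): min(-12, -13, -39) = -39
D (Black): min(-28, -48, 33) = -48
E (Black): min(-1, 1, 6) = -1
B (White): max(-39, -48, -1, -17) = -1
G (Black): min(-50, -30, 17) = -50
H (Black): min(-34, 33, -42, -39) = -42
I (Black): min(-21, 43, -21) = -21
F (White): max(-50, -42, -21, 14) = 14
K (Black): min(39, 9, -8, -5) = -8
L (Black): min(-29, 44, -10, 12) = -29
J (White): max(-8, -29, -42) = -8
Root (Black): min(-1, 14, -8) = -8
Black picks the child with the lowest value: J (value -8).

J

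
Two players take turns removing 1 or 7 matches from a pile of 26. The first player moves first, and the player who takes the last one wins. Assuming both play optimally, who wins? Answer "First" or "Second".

Second

Compute winning (W) and losing (L) positions by backward induction:
i:   0  1  2  3  4  5  6  7  8  9 10 11 12 13 14 15 16 17 18 19 20 21 22 23 24 25 26
     L  W  L  W  L  W  L  W  L  W  L  W  L  W  L  W  L  W  L  W  L  W  L  W  L  W  L
Position 26 is L, so the second player wins.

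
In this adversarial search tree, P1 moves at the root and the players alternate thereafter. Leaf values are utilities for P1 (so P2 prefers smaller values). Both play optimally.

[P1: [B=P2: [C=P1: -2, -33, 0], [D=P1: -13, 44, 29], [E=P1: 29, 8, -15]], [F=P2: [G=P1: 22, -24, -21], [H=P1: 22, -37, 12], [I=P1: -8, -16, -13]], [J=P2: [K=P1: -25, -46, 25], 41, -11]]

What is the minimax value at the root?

C (P1): max(-2, -33, 0) = 0
D (P1): max(-13, 44, 29) = 44
E (P1): max(29, 8, -15) = 29
B (P2): min(0, 44, 29) = 0
G (P1): max(22, -24, -21) = 22
H (P1): max(22, -37, 12) = 22
I (P1): max(-8, -16, -13) = -8
F (P2): min(22, 22, -8) = -8
K (P1): max(-25, -46, 25) = 25
J (P2): min(25, 41, -11) = -11
Root (P1): max(0, -8, -11) = 0

0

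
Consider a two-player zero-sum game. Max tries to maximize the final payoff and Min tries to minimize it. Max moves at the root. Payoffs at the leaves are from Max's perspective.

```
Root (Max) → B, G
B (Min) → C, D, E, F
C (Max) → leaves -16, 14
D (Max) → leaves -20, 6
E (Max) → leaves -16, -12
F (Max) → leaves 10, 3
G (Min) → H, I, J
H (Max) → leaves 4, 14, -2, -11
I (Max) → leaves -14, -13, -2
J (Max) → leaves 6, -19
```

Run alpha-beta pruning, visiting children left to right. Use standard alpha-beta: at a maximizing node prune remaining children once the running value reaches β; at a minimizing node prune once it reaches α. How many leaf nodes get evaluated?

C [α=-∞,β=+∞]: v=14
D [α=-∞,β=14]: v=6
E [α=-∞,β=6]: v=-12
F [α=-∞,β=-12]: v=10 after child 1 ≥ β → β-cutoff, skip 1
B [α=-∞,β=+∞]: v=-12
H [α=-12,β=+∞]: v=14
I [α=-12,β=14]: v=-2
J [α=-12,β=-2]: v=6 after child 1 ≥ β → β-cutoff, skip 1
G [α=-12,β=+∞]: v=-2
Root [α=-∞,β=+∞]: v=-2
Leaves evaluated: 15 of 17.

15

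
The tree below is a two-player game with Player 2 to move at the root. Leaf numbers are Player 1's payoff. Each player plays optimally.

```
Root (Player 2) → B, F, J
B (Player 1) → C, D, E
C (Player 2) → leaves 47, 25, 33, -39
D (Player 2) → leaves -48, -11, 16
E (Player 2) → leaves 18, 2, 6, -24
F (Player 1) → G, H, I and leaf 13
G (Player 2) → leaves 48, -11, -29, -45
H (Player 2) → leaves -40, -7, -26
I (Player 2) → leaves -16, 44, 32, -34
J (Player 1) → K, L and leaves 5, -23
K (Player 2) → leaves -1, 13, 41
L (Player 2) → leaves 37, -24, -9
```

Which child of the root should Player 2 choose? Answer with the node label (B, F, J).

B

C (Player 2): min(47, 25, 33, -39) = -39
D (Player 2): min(-48, -11, 16) = -48
E (Player 2): min(18, 2, 6, -24) = -24
B (Player 1): max(-39, -48, -24) = -24
G (Player 2): min(48, -11, -29, -45) = -45
H (Player 2): min(-40, -7, -26) = -40
I (Player 2): min(-16, 44, 32, -34) = -34
F (Player 1): max(-45, -40, -34, 13) = 13
K (Player 2): min(-1, 13, 41) = -1
L (Player 2): min(37, -24, -9) = -24
J (Player 1): max(-1, -24, 5, -23) = 5
Root (Player 2): min(-24, 13, 5) = -24
Player 2 picks the child with the lowest value: B (value -24).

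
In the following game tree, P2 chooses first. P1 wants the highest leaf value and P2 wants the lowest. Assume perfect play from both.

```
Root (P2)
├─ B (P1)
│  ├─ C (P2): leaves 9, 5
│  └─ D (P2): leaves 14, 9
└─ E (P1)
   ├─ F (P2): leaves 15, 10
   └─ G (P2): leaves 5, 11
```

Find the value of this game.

C (P2): min(9, 5) = 5
D (P2): min(14, 9) = 9
B (P1): max(5, 9) = 9
F (P2): min(15, 10) = 10
G (P2): min(5, 11) = 5
E (P1): max(10, 5) = 10
Root (P2): min(9, 10) = 9

9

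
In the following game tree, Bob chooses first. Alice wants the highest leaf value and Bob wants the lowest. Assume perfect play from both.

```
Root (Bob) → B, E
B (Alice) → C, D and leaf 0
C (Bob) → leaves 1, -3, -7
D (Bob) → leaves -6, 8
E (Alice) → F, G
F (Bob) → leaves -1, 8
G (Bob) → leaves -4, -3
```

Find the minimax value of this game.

C (Bob): min(1, -3, -7) = -7
D (Bob): min(-6, 8) = -6
B (Alice): max(-7, -6, 0) = 0
F (Bob): min(-1, 8) = -1
G (Bob): min(-4, -3) = -4
E (Alice): max(-1, -4) = -1
Root (Bob): min(0, -1) = -1

-1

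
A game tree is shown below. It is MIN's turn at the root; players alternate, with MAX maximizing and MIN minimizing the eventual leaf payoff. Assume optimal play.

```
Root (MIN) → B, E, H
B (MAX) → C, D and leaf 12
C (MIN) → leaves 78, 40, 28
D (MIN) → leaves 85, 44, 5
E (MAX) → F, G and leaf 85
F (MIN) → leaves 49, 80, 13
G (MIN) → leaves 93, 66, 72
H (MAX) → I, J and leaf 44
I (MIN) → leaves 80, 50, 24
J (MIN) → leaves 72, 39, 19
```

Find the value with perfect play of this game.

C (MIN): min(78, 40, 28) = 28
D (MIN): min(85, 44, 5) = 5
B (MAX): max(28, 5, 12) = 28
F (MIN): min(49, 80, 13) = 13
G (MIN): min(93, 66, 72) = 66
E (MAX): max(13, 66, 85) = 85
I (MIN): min(80, 50, 24) = 24
J (MIN): min(72, 39, 19) = 19
H (MAX): max(24, 19, 44) = 44
Root (MIN): min(28, 85, 44) = 28

28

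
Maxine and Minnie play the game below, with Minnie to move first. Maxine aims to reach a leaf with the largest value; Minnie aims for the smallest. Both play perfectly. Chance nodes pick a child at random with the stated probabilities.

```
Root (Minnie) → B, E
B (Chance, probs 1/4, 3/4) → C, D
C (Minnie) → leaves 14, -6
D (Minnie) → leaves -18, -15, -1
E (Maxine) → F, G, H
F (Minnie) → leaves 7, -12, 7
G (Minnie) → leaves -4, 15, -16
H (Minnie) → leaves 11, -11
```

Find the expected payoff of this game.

C (Minnie): min(14, -6) = -6
D (Minnie): min(-18, -15, -1) = -18
B (Chance): 1/4·-6 + 3/4·-18 = -15
F (Minnie): min(7, -12, 7) = -12
G (Minnie): min(-4, 15, -16) = -16
H (Minnie): min(11, -11) = -11
E (Maxine): max(-12, -16, -11) = -11
Root (Minnie): min(-15, -11) = -15

-15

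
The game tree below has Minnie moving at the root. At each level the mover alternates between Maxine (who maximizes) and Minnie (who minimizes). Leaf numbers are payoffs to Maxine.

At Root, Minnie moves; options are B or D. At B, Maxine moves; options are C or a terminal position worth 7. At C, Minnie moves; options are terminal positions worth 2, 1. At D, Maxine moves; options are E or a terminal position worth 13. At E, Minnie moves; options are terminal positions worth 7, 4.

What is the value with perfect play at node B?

7

C: min(2, 1) = 1
B: max(1, 7) = 7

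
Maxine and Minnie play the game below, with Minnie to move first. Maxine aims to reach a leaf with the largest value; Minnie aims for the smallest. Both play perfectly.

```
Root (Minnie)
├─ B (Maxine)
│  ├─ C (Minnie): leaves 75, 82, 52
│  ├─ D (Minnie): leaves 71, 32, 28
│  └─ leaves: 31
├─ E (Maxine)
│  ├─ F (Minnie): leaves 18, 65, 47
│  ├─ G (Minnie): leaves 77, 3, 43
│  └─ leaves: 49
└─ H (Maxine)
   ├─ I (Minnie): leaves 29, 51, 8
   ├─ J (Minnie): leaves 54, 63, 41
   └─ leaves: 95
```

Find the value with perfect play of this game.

49

C (Minnie): min(75, 82, 52) = 52
D (Minnie): min(71, 32, 28) = 28
B (Maxine): max(52, 28, 31) = 52
F (Minnie): min(18, 65, 47) = 18
G (Minnie): min(77, 3, 43) = 3
E (Maxine): max(18, 3, 49) = 49
I (Minnie): min(29, 51, 8) = 8
J (Minnie): min(54, 63, 41) = 41
H (Maxine): max(8, 41, 95) = 95
Root (Minnie): min(52, 49, 95) = 49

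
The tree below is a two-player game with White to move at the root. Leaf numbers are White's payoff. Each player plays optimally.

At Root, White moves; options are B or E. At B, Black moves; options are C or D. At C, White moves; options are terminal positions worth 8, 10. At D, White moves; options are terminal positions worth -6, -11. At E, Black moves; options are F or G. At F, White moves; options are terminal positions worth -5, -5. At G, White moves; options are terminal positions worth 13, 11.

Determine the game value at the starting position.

-5

C (White): max(8, 10) = 10
D (White): max(-6, -11) = -6
B (Black): min(10, -6) = -6
F (White): max(-5, -5) = -5
G (White): max(13, 11) = 13
E (Black): min(-5, 13) = -5
Root (White): max(-6, -5) = -5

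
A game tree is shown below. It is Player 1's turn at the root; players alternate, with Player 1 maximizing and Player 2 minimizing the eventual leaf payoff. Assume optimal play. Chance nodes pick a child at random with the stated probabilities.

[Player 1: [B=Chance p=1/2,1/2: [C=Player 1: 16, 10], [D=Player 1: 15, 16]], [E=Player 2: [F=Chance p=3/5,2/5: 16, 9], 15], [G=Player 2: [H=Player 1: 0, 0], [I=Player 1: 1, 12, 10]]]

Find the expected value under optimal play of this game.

C (Player 1): max(16, 10) = 16
D (Player 1): max(15, 16) = 16
B (Chance): 1/2·16 + 1/2·16 = 16
F (Chance): 3/5·16 + 2/5·9 = 13.2
E (Player 2): min(13.2, 15) = 13.2
H (Player 1): max(0, 0) = 0
I (Player 1): max(1, 12, 10) = 12
G (Player 2): min(0, 12) = 0
Root (Player 1): max(16, 13.2, 0) = 16

16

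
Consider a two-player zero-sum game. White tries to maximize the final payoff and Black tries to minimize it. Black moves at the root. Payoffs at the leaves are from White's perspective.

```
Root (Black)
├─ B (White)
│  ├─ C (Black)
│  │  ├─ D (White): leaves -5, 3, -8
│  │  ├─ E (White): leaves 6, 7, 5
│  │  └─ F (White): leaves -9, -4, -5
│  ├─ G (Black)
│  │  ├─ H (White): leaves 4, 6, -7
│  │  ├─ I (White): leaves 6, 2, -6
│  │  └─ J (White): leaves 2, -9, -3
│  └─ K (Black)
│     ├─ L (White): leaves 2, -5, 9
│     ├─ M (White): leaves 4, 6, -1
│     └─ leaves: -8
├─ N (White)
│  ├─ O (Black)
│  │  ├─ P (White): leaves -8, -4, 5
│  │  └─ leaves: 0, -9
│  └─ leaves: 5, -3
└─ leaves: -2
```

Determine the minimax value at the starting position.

D (White): max(-5, 3, -8) = 3
E (White): max(6, 7, 5) = 7
F (White): max(-9, -4, -5) = -4
C (Black): min(3, 7, -4) = -4
H (White): max(4, 6, -7) = 6
I (White): max(6, 2, -6) = 6
J (White): max(2, -9, -3) = 2
G (Black): min(6, 6, 2) = 2
L (White): max(2, -5, 9) = 9
M (White): max(4, 6, -1) = 6
K (Black): min(9, 6, -8) = -8
B (White): max(-4, 2, -8) = 2
P (White): max(-8, -4, 5) = 5
O (Black): min(5, 0, -9) = -9
N (White): max(-9, 5, -3) = 5
Root (Black): min(2, 5, -2) = -2

-2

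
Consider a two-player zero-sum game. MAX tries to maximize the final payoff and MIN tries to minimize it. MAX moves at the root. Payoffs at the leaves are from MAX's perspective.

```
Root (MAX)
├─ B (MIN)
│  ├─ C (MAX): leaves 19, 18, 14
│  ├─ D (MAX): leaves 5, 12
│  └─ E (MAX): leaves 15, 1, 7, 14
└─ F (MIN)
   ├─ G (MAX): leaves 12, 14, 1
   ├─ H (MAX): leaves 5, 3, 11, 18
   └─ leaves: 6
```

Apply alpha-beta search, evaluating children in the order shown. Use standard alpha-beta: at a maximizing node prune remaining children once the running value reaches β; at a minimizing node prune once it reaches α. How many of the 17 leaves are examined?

14

C [α=-∞,β=+∞]: v=19
D [α=-∞,β=19]: v=12
E [α=-∞,β=12]: v=15 after child 1 ≥ β → β-cutoff, skip 3
B [α=-∞,β=+∞]: v=12
G [α=12,β=+∞]: v=14
H [α=12,β=14]: v=18
F [α=12,β=+∞]: v=6
Root [α=-∞,β=+∞]: v=12
Leaves evaluated: 14 of 17.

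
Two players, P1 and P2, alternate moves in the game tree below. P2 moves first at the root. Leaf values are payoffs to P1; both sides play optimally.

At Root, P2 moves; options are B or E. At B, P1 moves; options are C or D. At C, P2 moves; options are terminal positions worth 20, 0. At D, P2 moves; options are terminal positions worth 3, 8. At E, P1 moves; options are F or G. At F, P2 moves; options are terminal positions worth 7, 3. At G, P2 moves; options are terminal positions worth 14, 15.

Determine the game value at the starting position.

C (P2): min(20, 0) = 0
D (P2): min(3, 8) = 3
B (P1): max(0, 3) = 3
F (P2): min(7, 3) = 3
G (P2): min(14, 15) = 14
E (P1): max(3, 14) = 14
Root (P2): min(3, 14) = 3

3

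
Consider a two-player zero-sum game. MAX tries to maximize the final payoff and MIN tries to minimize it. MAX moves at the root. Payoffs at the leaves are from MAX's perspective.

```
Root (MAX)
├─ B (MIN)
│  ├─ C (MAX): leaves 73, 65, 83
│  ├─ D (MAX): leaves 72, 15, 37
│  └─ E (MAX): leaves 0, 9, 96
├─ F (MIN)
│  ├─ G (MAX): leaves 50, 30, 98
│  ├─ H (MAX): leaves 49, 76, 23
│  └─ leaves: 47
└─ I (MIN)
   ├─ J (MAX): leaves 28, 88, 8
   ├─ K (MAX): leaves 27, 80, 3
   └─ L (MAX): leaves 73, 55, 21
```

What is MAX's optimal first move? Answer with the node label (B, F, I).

C (MAX): max(73, 65, 83) = 83
D (MAX): max(72, 15, 37) = 72
E (MAX): max(0, 9, 96) = 96
B (MIN): min(83, 72, 96) = 72
G (MAX): max(50, 30, 98) = 98
H (MAX): max(49, 76, 23) = 76
F (MIN): min(98, 76, 47) = 47
J (MAX): max(28, 88, 8) = 88
K (MAX): max(27, 80, 3) = 80
L (MAX): max(73, 55, 21) = 73
I (MIN): min(88, 80, 73) = 73
Root (MAX): max(72, 47, 73) = 73
MAX picks the child with the highest value: I (value 73).

I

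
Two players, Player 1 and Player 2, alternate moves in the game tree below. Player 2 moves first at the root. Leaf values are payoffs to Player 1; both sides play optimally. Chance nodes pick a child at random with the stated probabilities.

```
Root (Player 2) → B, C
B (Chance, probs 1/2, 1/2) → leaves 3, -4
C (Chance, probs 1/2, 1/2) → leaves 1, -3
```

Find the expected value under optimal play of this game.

B (Chance): 1/2·3 + 1/2·-4 = -0.5
C (Chance): 1/2·1 + 1/2·-3 = -1
Root (Player 2): min(-0.5, -1) = -1

-1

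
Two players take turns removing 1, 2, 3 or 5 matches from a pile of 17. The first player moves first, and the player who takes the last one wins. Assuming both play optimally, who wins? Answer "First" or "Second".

First

Mark each pile size as W (mover wins) or L (mover loses):
i:   0  1  2  3  4  5  6  7  8  9 10 11 12 13 14 15 16 17
     L  W  W  W  L  W  W  W  L  W  W  W  L  W  W  W  L  W
Position 17 is W, so the first player wins.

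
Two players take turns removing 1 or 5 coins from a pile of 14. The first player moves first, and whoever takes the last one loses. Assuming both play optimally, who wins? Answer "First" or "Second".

Compute winning (W) and losing (L) positions by backward induction:
i:   0  1  2  3  4  5  6  7  8  9 10 11 12 13 14
     W  L  W  L  W  L  W  L  W  L  W  L  W  L  W
Position 14 is W, so the first player wins.

First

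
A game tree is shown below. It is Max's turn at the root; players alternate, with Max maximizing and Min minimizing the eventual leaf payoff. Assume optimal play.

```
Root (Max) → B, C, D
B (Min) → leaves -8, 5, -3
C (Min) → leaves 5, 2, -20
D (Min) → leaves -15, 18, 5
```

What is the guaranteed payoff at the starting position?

B (Min): min(-8, 5, -3) = -8
C (Min): min(5, 2, -20) = -20
D (Min): min(-15, 18, 5) = -15
Root (Max): max(-8, -20, -15) = -8

-8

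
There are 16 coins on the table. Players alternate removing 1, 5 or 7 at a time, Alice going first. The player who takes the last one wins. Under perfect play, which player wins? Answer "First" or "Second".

Second

Mark each pile size as W (mover wins) or L (mover loses):
i:   0  1  2  3  4  5  6  7  8  9 10 11 12 13 14 15 16
     L  W  L  W  L  W  L  W  L  W  L  W  L  W  L  W  L
Position 16 is L, so the second player wins.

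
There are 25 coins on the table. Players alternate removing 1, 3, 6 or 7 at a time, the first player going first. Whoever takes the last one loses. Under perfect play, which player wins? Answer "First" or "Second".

Compute winning (W) and losing (L) positions by backward induction:
i:   0  1  2  3  4  5  6  7  8  9 10 11 12 13 14 15 16 17 18 19 20 21 22 23 24 25
     W  L  W  L  W  L  W  W  W  W  W  W  W  L  W  L  W  L  W  W  W  W  W  W  W  L
Position 25 is L, so the second player wins.

Second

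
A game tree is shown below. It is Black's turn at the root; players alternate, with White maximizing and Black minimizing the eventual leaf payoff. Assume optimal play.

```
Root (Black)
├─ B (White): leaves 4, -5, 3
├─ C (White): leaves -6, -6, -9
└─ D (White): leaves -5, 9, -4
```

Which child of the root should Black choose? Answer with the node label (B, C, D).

C

B (White): max(4, -5, 3) = 4
C (White): max(-6, -6, -9) = -6
D (White): max(-5, 9, -4) = 9
Root (Black): min(4, -6, 9) = -6
Black picks the child with the lowest value: C (value -6).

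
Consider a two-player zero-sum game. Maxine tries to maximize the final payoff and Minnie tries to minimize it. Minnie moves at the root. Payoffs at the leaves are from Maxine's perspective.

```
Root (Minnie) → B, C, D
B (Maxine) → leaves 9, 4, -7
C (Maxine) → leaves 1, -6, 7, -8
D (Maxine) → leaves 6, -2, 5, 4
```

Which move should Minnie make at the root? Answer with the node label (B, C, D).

D

B (Maxine): max(9, 4, -7) = 9
C (Maxine): max(1, -6, 7, -8) = 7
D (Maxine): max(6, -2, 5, 4) = 6
Root (Minnie): min(9, 7, 6) = 6
Minnie picks the child with the lowest value: D (value 6).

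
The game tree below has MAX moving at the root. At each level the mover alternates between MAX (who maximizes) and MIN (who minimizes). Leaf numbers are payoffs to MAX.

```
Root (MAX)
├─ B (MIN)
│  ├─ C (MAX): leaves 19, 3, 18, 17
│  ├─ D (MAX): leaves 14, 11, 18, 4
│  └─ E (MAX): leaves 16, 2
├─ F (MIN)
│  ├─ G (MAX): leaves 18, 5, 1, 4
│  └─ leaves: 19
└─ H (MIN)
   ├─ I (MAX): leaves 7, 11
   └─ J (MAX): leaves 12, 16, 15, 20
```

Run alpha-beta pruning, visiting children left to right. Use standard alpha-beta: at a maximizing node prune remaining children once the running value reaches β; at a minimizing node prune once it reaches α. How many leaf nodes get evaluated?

17

C [α=-∞,β=+∞]: v=19
D [α=-∞,β=19]: v=18
E [α=-∞,β=18]: v=16
B [α=-∞,β=+∞]: v=16
G [α=16,β=+∞]: v=18
F [α=16,β=+∞]: v=18
I [α=18,β=+∞]: v=11
H [α=18,β=+∞]: v=11 after child 1 ≤ α → α-cutoff, skip 1
Root [α=-∞,β=+∞]: v=18
Leaves evaluated: 17 of 21.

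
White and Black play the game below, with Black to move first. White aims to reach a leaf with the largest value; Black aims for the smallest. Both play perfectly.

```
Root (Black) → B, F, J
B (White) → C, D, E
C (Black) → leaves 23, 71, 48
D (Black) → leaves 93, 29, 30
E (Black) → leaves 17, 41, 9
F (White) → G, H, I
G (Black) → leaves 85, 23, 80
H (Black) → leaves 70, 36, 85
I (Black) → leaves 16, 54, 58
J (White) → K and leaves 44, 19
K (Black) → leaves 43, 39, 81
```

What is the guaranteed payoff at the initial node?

C (Black): min(23, 71, 48) = 23
D (Black): min(93, 29, 30) = 29
E (Black): min(17, 41, 9) = 9
B (White): max(23, 29, 9) = 29
G (Black): min(85, 23, 80) = 23
H (Black): min(70, 36, 85) = 36
I (Black): min(16, 54, 58) = 16
F (White): max(23, 36, 16) = 36
K (Black): min(43, 39, 81) = 39
J (White): max(39, 44, 19) = 44
Root (Black): min(29, 36, 44) = 29

29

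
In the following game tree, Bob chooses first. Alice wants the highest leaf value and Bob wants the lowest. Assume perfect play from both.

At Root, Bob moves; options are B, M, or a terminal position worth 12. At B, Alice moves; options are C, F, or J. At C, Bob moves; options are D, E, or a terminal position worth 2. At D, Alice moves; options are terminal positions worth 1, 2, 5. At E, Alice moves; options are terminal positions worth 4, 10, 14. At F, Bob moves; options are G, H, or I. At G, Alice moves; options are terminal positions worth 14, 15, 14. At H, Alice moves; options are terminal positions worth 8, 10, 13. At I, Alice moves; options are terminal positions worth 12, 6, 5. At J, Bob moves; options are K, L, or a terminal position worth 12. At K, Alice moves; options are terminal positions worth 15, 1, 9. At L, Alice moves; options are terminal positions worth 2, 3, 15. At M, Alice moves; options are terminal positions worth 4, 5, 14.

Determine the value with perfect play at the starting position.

D (Alice): max(1, 2, 5) = 5
E (Alice): max(4, 10, 14) = 14
C (Bob): min(5, 14, 2) = 2
G (Alice): max(14, 15, 14) = 15
H (Alice): max(8, 10, 13) = 13
I (Alice): max(12, 6, 5) = 12
F (Bob): min(15, 13, 12) = 12
K (Alice): max(15, 1, 9) = 15
L (Alice): max(2, 3, 15) = 15
J (Bob): min(15, 15, 12) = 12
B (Alice): max(2, 12, 12) = 12
M (Alice): max(4, 5, 14) = 14
Root (Bob): min(12, 14, 12) = 12

12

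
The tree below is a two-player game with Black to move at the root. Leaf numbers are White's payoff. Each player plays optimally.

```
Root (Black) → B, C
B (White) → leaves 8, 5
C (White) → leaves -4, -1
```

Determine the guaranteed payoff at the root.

B (White): max(8, 5) = 8
C (White): max(-4, -1) = -1
Root (Black): min(8, -1) = -1

-1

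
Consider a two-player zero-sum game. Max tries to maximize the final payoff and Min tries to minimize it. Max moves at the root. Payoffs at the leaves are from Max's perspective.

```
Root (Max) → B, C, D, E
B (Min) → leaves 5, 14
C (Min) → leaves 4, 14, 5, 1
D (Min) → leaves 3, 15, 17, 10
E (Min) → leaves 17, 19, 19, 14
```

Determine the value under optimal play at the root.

14

B (Min): min(5, 14) = 5
C (Min): min(4, 14, 5, 1) = 1
D (Min): min(3, 15, 17, 10) = 3
E (Min): min(17, 19, 19, 14) = 14
Root (Max): max(5, 1, 3, 14) = 14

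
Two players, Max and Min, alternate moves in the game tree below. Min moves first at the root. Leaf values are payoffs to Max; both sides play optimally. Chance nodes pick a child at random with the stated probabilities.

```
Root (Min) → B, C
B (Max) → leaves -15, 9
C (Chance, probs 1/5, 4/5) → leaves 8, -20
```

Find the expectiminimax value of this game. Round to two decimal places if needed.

-14.4

B (Max): max(-15, 9) = 9
C (Chance): 1/5·8 + 4/5·-20 = -14.4
Root (Min): min(9, -14.4) = -14.4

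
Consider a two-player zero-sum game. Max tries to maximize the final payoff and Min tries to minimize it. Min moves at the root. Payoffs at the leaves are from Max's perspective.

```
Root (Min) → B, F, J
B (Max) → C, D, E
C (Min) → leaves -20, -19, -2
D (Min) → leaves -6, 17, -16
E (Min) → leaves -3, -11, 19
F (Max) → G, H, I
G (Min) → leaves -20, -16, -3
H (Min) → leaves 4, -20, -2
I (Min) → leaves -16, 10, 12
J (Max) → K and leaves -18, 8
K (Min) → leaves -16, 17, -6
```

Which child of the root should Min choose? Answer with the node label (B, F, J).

F

C (Min): min(-20, -19, -2) = -20
D (Min): min(-6, 17, -16) = -16
E (Min): min(-3, -11, 19) = -11
B (Max): max(-20, -16, -11) = -11
G (Min): min(-20, -16, -3) = -20
H (Min): min(4, -20, -2) = -20
I (Min): min(-16, 10, 12) = -16
F (Max): max(-20, -20, -16) = -16
K (Min): min(-16, 17, -6) = -16
J (Max): max(-16, -18, 8) = 8
Root (Min): min(-11, -16, 8) = -16
Min picks the child with the lowest value: F (value -16).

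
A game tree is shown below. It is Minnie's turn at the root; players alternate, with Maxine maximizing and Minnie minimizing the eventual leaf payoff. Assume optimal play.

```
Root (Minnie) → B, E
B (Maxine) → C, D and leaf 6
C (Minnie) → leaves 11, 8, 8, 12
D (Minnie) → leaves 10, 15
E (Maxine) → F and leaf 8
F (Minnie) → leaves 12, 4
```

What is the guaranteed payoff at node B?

10

C: min(11, 8, 8, 12) = 8
D: min(10, 15) = 10
B: max(8, 10, 6) = 10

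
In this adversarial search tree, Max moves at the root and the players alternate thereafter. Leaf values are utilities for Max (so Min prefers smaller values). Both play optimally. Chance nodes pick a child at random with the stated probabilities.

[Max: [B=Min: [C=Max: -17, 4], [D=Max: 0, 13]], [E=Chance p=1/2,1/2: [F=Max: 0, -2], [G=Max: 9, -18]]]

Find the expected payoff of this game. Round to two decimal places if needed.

C (Max): max(-17, 4) = 4
D (Max): max(0, 13) = 13
B (Min): min(4, 13) = 4
F (Max): max(0, -2) = 0
G (Max): max(9, -18) = 9
E (Chance): 1/2·0 + 1/2·9 = 4.5
Root (Max): max(4, 4.5) = 4.5

4.5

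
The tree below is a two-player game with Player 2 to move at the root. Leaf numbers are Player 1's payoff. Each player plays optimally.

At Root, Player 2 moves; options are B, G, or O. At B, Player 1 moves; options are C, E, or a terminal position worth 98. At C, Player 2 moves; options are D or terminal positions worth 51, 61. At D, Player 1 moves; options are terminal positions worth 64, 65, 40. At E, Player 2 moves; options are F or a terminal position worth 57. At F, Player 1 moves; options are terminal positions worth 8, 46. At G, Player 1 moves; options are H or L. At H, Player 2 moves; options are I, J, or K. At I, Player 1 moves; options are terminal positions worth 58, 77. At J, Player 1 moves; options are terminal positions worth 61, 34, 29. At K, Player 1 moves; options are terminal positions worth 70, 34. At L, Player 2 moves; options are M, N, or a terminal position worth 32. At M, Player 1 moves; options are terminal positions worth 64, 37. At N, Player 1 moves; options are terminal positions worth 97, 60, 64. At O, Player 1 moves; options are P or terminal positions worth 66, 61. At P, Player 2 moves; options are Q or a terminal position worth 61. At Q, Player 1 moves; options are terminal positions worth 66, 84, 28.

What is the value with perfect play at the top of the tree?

D (Player 1): max(64, 65, 40) = 65
C (Player 2): min(65, 51, 61) = 51
F (Player 1): max(8, 46) = 46
E (Player 2): min(46, 57) = 46
B (Player 1): max(51, 46, 98) = 98
I (Player 1): max(58, 77) = 77
J (Player 1): max(61, 34, 29) = 61
K (Player 1): max(70, 34) = 70
H (Player 2): min(77, 61, 70) = 61
M (Player 1): max(64, 37) = 64
N (Player 1): max(97, 60, 64) = 97
L (Player 2): min(64, 97, 32) = 32
G (Player 1): max(61, 32) = 61
Q (Player 1): max(66, 84, 28) = 84
P (Player 2): min(84, 61) = 61
O (Player 1): max(61, 66, 61) = 66
Root (Player 2): min(98, 61, 66) = 61

61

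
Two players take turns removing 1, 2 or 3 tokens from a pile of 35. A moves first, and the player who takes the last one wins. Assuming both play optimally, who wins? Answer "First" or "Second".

i:   0  1  2  3  4  5  6  7  8  9 10 11 12 13 14 15 16 17 18 19 20 21 22 23 24 25 26 27 28 29 30 31 32 33 34 35
     L  W  W  W  L  W  W  W  L  W  W  W  L  W  W  W  L  W  W  W  L  W  W  W  L  W  W  W  L  W  W  W  L  W  W  W
Position 35 is W, so the first player wins.

First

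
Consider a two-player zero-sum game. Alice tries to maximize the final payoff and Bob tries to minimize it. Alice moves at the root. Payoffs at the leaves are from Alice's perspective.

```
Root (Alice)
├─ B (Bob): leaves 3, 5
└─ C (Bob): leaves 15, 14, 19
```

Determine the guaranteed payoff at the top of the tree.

14

B (Bob): min(3, 5) = 3
C (Bob): min(15, 14, 19) = 14
Root (Alice): max(3, 14) = 14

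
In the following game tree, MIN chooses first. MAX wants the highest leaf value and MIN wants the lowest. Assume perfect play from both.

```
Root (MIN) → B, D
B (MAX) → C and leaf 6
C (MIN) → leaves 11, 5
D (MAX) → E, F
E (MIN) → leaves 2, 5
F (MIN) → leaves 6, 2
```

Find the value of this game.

C (MIN): min(11, 5) = 5
B (MAX): max(5, 6) = 6
E (MIN): min(2, 5) = 2
F (MIN): min(6, 2) = 2
D (MAX): max(2, 2) = 2
Root (MIN): min(6, 2) = 2

2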